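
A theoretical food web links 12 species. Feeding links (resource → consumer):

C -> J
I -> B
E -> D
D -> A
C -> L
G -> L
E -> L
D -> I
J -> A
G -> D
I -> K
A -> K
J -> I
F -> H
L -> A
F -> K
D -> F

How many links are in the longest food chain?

One longest chain: G → D → F → H.
It has 4 species and 3 links.

3 links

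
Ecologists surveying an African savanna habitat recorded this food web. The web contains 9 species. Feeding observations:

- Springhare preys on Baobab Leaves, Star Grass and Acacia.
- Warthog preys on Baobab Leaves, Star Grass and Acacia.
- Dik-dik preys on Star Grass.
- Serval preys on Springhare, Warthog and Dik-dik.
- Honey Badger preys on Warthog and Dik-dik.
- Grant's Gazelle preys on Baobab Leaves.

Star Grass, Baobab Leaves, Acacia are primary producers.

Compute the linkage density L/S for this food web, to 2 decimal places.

L/S = 1.44

There are L = 13 links among S = 9 species.
L/S = 13/9 = 1.4444 ≈ 1.44.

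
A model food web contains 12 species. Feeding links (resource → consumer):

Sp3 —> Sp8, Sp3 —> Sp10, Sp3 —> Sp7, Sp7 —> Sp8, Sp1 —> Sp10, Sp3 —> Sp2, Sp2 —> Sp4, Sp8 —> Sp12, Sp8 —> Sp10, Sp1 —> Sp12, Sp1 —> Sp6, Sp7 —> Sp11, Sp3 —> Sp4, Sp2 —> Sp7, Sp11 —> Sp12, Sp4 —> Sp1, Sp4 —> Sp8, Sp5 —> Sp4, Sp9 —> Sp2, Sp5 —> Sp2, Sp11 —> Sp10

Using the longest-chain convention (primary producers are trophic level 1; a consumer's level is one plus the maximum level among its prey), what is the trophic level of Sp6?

Sp9 is a producer → level 1.
Sp2 eats Sp9 (level 1); other prey at levels: Sp3 1, Sp5 1 → level 2.
Sp4 eats Sp2 (level 2); other prey at levels: Sp3 1, Sp5 1 → level 3.
Sp1 eats Sp4 → level 4.
Sp6 eats Sp1 → level 5.

Trophic level 5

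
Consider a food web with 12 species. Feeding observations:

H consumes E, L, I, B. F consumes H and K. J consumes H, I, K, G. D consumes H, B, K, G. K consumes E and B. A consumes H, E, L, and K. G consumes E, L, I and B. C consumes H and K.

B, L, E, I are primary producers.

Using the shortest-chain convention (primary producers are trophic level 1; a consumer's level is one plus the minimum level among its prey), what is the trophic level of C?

B is a producer → level 1.
H eats B → level 2.
C eats H → level 3.
No prey of C is below level 2, so 3 is the minimum.

Trophic level 3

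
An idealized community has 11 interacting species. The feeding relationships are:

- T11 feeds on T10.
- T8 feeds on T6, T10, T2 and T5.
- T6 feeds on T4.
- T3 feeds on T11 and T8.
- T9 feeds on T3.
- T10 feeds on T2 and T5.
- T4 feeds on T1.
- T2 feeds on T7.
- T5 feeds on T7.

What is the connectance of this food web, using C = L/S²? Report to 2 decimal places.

C = 0.12

The web has S = 11 species and L = 14 feeding links.
C = L / S² = 14 / 121 = 0.1157 ≈ 0.12.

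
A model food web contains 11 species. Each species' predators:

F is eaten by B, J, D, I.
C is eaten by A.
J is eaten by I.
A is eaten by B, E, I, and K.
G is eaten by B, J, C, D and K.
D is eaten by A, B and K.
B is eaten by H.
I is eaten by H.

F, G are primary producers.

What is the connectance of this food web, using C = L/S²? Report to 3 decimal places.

C = 0.165

The web has S = 11 species and L = 20 feeding links.
C = L / S² = 20 / 121 = 0.1653 ≈ 0.165.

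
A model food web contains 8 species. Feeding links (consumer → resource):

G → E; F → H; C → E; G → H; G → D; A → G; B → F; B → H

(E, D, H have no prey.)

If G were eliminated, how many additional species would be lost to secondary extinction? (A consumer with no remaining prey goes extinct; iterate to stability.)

1

Remove G.
Round 1: A (all prey gone) → extinct.
No further losses. Total secondary extinctions: 1.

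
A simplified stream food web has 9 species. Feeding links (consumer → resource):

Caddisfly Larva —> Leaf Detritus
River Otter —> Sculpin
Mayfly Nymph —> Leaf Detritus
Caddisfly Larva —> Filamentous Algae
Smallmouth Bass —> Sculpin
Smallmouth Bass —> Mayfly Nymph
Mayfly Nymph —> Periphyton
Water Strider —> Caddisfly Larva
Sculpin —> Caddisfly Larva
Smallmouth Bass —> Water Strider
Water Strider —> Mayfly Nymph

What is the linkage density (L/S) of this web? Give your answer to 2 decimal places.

L/S = 1.22

There are L = 11 links among S = 9 species.
L/S = 11/9 = 1.2222 ≈ 1.22.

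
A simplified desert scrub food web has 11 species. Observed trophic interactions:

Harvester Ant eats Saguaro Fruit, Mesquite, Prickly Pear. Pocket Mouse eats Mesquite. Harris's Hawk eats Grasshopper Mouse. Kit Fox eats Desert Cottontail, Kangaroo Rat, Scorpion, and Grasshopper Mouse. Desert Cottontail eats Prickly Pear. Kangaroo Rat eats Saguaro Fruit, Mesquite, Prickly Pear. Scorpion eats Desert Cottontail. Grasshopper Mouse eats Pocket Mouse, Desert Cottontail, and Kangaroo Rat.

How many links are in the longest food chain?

3 links

One longest chain: Saguaro Fruit → Kangaroo Rat → Grasshopper Mouse → Harris's Hawk.
It has 4 species and 3 links.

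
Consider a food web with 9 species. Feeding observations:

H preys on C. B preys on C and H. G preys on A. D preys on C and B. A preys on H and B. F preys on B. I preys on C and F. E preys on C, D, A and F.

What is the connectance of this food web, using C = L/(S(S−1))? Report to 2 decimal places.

The web has S = 9 species and L = 15 feeding links.
C = L / (S(S−1)) = 15 / 72 = 0.2083 ≈ 0.21.

C = 0.21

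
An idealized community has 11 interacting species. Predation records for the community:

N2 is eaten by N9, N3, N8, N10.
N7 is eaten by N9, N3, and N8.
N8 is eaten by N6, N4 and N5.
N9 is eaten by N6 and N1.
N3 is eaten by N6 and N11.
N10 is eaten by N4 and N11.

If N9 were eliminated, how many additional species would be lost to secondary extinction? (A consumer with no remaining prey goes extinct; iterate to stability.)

Remove N9.
Round 1: N1 (all prey gone) → extinct.
No further losses. Total secondary extinctions: 1.

1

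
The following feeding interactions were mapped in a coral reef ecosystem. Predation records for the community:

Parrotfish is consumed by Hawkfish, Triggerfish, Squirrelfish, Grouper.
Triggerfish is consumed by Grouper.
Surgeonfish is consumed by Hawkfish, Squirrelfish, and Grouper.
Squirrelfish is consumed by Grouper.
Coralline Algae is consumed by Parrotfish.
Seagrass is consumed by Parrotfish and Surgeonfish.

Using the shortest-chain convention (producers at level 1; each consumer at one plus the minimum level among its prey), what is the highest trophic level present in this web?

Producers (level 1): Coralline Algae, Seagrass.
Following each consumer down to its lowest-level prey: Coralline Algae → Parrotfish → Grouper (levels 1 through 3).
All prey of Grouper (Parrotfish 2, Surgeonfish 2, Squirrelfish 3, Triggerfish 3) are at level 2 or above, so Grouper is at level 1 + 2 = 3.
Every consumer has at least one prey at level 2 or below, so none exceeds level 3.

3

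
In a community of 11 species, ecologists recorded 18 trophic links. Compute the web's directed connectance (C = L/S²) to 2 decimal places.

C = 0.15

The web has S = 11 species and L = 18 feeding links.
C = L / S² = 18 / 121 = 0.1488 ≈ 0.15.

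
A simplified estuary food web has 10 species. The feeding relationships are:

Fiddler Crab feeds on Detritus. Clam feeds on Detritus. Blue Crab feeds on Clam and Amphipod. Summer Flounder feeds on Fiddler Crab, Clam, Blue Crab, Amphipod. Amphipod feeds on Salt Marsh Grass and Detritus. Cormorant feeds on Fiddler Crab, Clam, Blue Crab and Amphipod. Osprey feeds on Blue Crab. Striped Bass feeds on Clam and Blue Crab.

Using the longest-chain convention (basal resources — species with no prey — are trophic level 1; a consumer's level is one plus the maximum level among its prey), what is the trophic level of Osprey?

Detritus has no prey (basal) → level 1.
Clam eats Detritus → level 2.
Blue Crab eats Clam (level 2); other prey at levels: Amphipod 2 → level 3.
Osprey eats Blue Crab → level 4.

Trophic level 4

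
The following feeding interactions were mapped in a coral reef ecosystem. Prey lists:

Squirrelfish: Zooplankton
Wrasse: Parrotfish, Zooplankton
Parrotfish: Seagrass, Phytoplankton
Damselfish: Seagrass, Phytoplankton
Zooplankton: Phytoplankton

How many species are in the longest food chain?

3 species

One longest chain: Phytoplankton → Zooplankton → Squirrelfish.
It has 3 species and 2 links.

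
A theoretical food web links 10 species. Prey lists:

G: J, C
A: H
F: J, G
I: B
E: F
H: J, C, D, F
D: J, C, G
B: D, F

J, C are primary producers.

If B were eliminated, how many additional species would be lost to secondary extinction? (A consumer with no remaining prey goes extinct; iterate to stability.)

Remove B.
Round 1: I (all prey gone) → extinct.
No further losses. Total secondary extinctions: 1.

1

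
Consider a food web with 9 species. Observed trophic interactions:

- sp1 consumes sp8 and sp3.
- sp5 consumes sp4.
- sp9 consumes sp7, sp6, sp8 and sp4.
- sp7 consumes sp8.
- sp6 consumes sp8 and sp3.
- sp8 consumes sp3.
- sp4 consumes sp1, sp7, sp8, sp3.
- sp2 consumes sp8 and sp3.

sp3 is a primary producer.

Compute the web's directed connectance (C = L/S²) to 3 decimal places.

C = 0.210

The web has S = 9 species and L = 17 feeding links.
C = L / S² = 17 / 81 = 0.2099 ≈ 0.210.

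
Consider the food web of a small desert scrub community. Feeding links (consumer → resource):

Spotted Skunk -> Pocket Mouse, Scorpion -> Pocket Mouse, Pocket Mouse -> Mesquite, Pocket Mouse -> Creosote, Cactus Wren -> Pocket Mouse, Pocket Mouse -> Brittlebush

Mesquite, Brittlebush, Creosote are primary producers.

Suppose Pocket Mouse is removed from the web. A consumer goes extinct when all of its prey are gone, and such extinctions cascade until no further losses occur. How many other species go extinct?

Remove Pocket Mouse.
Round 1: Cactus Wren (all prey gone), Scorpion (all prey gone), Spotted Skunk (all prey gone) → extinct.
No further losses. Total secondary extinctions: 3.

3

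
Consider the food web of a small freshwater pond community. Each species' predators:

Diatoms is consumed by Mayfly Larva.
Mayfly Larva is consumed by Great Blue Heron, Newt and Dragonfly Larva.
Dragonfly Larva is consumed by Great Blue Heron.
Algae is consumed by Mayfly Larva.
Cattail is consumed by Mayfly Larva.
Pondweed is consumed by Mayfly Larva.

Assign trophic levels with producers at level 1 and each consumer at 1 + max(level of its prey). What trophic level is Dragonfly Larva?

Trophic level 3

Diatoms is a producer → level 1.
Mayfly Larva eats Diatoms (level 1); other prey at levels: Cattail 1, Algae 1, Pondweed 1 → level 2.
Dragonfly Larva eats Mayfly Larva → level 3.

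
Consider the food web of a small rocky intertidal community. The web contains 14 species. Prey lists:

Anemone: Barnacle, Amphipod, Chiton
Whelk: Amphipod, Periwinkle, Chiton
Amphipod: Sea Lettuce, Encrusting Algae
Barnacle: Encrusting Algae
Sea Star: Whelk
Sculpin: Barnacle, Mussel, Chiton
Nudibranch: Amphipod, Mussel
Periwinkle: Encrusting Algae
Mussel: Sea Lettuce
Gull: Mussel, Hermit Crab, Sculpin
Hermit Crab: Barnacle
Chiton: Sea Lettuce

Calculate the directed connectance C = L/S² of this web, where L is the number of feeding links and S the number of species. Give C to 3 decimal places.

The web has S = 14 species and L = 22 feeding links.
C = L / S² = 22 / 196 = 0.1122 ≈ 0.112.

C = 0.112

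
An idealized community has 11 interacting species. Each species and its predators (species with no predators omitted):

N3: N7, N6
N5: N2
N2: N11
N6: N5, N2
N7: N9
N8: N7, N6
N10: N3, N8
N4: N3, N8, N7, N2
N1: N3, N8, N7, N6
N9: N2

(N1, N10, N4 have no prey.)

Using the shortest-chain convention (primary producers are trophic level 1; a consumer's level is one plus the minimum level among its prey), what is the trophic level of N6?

N1 is a producer → level 1.
N6 eats N1 → level 2.

Trophic level 2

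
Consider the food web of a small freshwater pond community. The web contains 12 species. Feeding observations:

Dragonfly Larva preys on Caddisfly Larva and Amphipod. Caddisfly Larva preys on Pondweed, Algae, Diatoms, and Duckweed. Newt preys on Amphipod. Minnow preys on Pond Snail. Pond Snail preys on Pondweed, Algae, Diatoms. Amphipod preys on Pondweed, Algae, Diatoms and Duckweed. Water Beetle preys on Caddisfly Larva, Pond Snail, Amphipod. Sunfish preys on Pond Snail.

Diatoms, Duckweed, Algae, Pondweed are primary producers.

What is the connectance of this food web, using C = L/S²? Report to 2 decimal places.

The web has S = 12 species and L = 19 feeding links.
C = L / S² = 19 / 144 = 0.1319 ≈ 0.13.

C = 0.13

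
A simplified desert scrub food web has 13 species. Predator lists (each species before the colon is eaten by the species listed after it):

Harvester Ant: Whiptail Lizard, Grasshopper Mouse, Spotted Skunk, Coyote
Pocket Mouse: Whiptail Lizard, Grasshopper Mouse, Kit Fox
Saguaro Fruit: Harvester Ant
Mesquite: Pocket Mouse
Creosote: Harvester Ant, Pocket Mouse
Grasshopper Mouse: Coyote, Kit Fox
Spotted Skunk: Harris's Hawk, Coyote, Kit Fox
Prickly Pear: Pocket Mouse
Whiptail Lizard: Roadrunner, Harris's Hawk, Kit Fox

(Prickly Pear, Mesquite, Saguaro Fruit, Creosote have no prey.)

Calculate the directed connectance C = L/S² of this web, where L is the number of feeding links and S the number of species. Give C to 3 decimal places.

The web has S = 13 species and L = 20 feeding links.
C = L / S² = 20 / 169 = 0.1183 ≈ 0.118.

C = 0.118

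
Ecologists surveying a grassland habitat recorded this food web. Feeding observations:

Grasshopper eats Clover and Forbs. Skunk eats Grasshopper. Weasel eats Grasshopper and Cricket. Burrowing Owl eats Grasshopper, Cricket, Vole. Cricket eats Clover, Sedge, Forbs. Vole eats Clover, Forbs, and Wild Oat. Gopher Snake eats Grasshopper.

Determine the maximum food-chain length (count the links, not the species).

One longest chain: Clover → Grasshopper → Burrowing Owl.
It has 3 species and 2 links.

2 links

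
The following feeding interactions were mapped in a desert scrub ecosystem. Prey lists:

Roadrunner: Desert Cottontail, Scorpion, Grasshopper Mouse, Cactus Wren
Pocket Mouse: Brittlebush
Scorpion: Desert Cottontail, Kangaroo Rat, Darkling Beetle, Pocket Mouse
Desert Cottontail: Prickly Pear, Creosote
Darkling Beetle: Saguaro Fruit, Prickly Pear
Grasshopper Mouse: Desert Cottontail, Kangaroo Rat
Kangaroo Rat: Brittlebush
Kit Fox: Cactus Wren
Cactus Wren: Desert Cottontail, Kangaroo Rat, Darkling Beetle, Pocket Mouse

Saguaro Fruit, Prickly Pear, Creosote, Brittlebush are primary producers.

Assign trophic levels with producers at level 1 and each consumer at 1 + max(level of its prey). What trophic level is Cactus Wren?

Trophic level 3

Prickly Pear is a producer → level 1.
Desert Cottontail eats Prickly Pear (level 1); other prey at levels: Creosote 1 → level 2.
Cactus Wren eats Desert Cottontail (level 2); other prey at levels: Kangaroo Rat 2, Darkling Beetle 2, Pocket Mouse 2 → level 3.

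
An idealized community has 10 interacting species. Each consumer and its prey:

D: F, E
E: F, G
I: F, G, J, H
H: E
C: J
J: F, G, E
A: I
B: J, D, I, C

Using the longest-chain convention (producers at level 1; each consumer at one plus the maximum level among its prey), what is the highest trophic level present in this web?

Producers (level 1): F, G.
F → E → J → I → A gives A level 5.
No species has a prey at level 5, so no species reaches level 6.

5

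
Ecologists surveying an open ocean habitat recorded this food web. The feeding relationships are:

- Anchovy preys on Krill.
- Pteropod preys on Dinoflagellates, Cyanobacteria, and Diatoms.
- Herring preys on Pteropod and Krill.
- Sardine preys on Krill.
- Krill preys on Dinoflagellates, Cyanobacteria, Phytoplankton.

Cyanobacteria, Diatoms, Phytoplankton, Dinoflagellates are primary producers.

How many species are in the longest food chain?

One longest chain: Cyanobacteria → Krill → Sardine.
It has 3 species and 2 links.

3 species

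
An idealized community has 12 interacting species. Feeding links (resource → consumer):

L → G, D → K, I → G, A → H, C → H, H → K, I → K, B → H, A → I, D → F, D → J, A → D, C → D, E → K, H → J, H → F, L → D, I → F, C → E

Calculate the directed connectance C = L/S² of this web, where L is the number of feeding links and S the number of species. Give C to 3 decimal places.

The web has S = 12 species and L = 19 feeding links.
C = L / S² = 19 / 144 = 0.1319 ≈ 0.132.

C = 0.132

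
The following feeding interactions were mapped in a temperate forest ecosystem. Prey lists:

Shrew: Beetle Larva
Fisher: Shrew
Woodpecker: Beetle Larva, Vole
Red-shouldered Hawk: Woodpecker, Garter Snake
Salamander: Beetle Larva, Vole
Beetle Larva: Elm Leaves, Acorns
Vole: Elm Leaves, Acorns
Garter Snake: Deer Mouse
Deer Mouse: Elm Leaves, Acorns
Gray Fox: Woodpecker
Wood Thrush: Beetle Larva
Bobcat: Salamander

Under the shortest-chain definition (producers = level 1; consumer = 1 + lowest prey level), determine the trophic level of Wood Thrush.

Trophic level 3

Elm Leaves is a producer → level 1.
Beetle Larva eats Elm Leaves → level 2.
Wood Thrush eats Beetle Larva → level 3.
No prey of Wood Thrush is below level 2, so 3 is the minimum.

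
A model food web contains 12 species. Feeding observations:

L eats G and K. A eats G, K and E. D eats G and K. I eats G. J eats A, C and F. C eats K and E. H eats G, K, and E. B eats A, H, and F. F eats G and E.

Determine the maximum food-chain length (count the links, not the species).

One longest chain: E → F → J.
It has 3 species and 2 links.

2 links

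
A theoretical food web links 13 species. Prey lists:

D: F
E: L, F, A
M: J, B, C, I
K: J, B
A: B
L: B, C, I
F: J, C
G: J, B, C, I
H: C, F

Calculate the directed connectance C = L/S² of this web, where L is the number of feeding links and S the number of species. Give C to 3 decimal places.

C = 0.130

The web has S = 13 species and L = 22 feeding links.
C = L / S² = 22 / 169 = 0.1302 ≈ 0.130.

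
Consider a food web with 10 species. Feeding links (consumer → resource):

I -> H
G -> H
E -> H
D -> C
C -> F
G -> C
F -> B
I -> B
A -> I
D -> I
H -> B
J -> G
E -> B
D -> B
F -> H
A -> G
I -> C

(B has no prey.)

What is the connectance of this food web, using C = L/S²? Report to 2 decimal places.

The web has S = 10 species and L = 17 feeding links.
C = L / S² = 17 / 100 = 0.1700 ≈ 0.17.

C = 0.17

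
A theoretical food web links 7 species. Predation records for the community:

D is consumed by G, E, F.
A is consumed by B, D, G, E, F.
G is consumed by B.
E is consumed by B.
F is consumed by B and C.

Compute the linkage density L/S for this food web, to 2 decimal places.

L/S = 1.71

There are L = 12 links among S = 7 species.
L/S = 12/7 = 1.7143 ≈ 1.71.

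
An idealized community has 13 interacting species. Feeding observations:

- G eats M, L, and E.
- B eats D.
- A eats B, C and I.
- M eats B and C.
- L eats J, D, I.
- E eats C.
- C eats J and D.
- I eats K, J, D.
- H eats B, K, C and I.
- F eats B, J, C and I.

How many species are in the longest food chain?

One longest chain: D → C → E → G.
It has 4 species and 3 links.

4 species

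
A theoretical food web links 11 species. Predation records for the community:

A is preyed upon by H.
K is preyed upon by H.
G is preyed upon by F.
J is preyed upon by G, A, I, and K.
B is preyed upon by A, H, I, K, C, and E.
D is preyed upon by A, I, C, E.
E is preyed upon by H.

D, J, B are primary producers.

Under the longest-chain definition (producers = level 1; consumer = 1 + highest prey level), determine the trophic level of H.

D is a producer → level 1.
E eats D (level 1); other prey at levels: B 1 → level 2.
H eats E (level 2); other prey at levels: B 1, K 2, A 2 → level 3.

Trophic level 3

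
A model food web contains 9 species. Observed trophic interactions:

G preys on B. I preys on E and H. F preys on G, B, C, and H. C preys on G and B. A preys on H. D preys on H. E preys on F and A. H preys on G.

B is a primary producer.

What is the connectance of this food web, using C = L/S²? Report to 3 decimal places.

C = 0.173

The web has S = 9 species and L = 14 feeding links.
C = L / S² = 14 / 81 = 0.1728 ≈ 0.173.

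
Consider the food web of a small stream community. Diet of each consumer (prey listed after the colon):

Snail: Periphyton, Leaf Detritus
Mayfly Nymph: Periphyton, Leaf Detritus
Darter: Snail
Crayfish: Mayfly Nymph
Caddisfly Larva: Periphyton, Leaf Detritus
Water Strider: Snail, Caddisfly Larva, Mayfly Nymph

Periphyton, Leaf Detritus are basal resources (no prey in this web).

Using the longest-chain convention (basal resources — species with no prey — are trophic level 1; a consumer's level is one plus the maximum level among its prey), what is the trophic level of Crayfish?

Periphyton has no prey (basal) → level 1.
Mayfly Nymph eats Periphyton (level 1); other prey at levels: Leaf Detritus 1 → level 2.
Crayfish eats Mayfly Nymph → level 3.

Trophic level 3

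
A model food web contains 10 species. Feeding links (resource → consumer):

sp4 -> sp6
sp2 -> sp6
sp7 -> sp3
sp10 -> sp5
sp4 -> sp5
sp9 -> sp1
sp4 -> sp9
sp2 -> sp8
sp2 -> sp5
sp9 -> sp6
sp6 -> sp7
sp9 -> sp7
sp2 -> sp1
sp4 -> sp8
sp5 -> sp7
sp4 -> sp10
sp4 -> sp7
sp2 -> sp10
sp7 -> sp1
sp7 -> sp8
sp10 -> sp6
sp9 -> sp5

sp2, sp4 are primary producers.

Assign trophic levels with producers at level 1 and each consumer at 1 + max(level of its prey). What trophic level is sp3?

Trophic level 5

sp4 is a producer → level 1.
sp9 eats sp4 → level 2.
sp5 eats sp9 (level 2); other prey at levels: sp2 1, sp4 1, sp10 2 → level 3.
sp7 eats sp5 (level 3); other prey at levels: sp4 1, sp9 2, sp6 3 → level 4.
sp3 eats sp7 → level 5.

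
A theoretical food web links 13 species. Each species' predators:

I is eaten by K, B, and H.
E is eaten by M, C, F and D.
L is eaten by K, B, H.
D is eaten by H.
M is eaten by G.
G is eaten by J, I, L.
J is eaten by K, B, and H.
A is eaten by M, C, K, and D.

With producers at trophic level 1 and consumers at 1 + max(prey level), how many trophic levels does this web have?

5

Producers (level 1): A, E.
A → M → G → J → B gives B level 5.
No species has a prey at level 5, so no species reaches level 6.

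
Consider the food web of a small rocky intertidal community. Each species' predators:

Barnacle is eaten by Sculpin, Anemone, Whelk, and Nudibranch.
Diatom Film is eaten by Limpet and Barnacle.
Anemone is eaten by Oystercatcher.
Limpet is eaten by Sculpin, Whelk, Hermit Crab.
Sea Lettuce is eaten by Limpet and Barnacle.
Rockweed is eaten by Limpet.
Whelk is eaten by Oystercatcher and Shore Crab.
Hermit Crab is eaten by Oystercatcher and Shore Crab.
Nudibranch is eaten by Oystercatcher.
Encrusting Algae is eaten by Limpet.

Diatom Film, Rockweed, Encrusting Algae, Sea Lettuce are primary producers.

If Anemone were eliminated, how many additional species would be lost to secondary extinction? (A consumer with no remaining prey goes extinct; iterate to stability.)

0

Remove Anemone.
Every predator of it retains at least one other prey: Oystercatcher still has Hermit Crab, Whelk, Nudibranch.
No consumer loses all prey, so no secondary extinctions occur.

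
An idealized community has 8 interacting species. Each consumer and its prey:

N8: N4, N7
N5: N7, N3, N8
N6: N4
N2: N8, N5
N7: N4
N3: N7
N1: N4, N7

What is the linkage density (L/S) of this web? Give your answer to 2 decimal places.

L/S = 1.50

There are L = 12 links among S = 8 species.
L/S = 12/8 = 1.5000 ≈ 1.50.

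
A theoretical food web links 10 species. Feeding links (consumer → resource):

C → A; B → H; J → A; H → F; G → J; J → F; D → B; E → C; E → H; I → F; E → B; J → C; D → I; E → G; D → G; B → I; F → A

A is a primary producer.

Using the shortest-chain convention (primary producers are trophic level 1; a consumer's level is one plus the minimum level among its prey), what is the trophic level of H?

A is a producer → level 1.
F eats A → level 2.
H eats F → level 3.
No prey of H is below level 2, so 3 is the minimum.

Trophic level 3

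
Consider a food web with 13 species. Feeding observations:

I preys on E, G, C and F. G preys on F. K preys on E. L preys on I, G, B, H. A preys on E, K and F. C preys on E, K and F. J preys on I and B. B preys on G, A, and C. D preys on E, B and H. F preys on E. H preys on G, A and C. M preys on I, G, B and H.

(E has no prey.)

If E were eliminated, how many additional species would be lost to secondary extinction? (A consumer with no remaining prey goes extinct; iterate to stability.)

Remove E.
Round 1: K (all prey gone), F (all prey gone) → extinct.
Round 2: C (all prey gone), A (all prey gone), G (all prey gone) → extinct.
Round 3: I (all prey gone), H (all prey gone), B (all prey gone) → extinct.
Round 4: J (all prey gone), M (all prey gone), L (all prey gone), D (all prey gone) → extinct.
No further losses. Total secondary extinctions: 12.

12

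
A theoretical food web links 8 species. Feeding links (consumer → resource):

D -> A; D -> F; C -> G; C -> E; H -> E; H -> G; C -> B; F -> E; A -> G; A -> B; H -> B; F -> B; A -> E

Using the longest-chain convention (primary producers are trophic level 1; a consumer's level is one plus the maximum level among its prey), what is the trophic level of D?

Trophic level 3

B is a producer → level 1.
A eats B (level 1); other prey at levels: E 1, G 1 → level 2.
D eats A (level 2); other prey at levels: F 2 → level 3.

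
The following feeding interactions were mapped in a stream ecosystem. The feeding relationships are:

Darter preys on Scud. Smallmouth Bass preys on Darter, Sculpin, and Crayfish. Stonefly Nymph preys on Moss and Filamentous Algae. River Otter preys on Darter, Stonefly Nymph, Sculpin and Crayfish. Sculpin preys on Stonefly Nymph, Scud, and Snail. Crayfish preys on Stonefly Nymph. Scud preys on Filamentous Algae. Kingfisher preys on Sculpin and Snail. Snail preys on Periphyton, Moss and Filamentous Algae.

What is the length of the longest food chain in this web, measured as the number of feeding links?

3 links

One longest chain: Filamentous Algae → Scud → Darter → Smallmouth Bass.
It has 4 species and 3 links.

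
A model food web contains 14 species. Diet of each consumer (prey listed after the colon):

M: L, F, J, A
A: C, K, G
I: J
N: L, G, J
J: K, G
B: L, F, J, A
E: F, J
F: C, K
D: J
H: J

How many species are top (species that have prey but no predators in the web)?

7

Top species (has prey, but nothing eats it): N, I, H, D, E, M, B.
Count: 7.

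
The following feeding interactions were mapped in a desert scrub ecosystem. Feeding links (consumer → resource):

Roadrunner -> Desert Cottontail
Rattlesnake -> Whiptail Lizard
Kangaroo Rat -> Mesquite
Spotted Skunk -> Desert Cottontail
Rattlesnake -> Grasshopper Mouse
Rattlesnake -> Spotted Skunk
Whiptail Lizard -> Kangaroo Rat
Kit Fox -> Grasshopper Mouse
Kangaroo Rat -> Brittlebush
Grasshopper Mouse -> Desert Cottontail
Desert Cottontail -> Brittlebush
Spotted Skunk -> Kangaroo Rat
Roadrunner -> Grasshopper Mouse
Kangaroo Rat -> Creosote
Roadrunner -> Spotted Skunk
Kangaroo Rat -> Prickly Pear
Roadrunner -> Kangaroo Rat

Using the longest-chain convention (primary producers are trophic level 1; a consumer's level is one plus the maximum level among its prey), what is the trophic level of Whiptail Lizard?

Trophic level 3

Mesquite is a producer → level 1.
Kangaroo Rat eats Mesquite (level 1); other prey at levels: Brittlebush 1, Prickly Pear 1, Creosote 1 → level 2.
Whiptail Lizard eats Kangaroo Rat → level 3.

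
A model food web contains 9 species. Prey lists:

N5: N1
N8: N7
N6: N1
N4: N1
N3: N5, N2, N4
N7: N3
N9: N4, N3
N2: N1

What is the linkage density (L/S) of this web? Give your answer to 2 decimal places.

There are L = 11 links among S = 9 species.
L/S = 11/9 = 1.2222 ≈ 1.22.

L/S = 1.22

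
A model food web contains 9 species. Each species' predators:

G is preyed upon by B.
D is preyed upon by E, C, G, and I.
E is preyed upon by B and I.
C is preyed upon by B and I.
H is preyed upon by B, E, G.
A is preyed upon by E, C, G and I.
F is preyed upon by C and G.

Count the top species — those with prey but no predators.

Top species (has prey, but nothing eats it): B, I.
Count: 2.

2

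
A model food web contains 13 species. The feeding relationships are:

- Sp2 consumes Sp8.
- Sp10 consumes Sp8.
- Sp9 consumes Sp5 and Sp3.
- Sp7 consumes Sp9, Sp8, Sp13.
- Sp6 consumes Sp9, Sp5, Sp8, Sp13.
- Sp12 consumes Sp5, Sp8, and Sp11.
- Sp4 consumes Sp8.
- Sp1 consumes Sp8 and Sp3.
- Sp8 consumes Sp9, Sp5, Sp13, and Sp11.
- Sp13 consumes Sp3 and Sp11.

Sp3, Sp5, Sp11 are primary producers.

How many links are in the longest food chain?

One longest chain: Sp3 → Sp9 → Sp8 → Sp4.
It has 4 species and 3 links.

3 links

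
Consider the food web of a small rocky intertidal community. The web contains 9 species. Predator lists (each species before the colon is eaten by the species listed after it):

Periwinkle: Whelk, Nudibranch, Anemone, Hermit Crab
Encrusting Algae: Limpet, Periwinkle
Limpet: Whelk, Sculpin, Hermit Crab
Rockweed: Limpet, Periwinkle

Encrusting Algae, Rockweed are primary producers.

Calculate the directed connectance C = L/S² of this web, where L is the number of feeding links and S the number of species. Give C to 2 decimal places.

C = 0.14

The web has S = 9 species and L = 11 feeding links.
C = L / S² = 11 / 81 = 0.1358 ≈ 0.14.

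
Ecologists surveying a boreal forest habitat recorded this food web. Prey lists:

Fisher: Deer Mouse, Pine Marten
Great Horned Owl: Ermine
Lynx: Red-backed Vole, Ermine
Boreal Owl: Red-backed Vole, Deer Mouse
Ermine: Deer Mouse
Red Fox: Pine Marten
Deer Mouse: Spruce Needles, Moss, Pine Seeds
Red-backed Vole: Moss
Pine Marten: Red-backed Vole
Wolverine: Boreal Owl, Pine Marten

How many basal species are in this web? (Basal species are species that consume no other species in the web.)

3

Basal species (no prey listed): Spruce Needles, Moss, Pine Seeds.
Count: 3.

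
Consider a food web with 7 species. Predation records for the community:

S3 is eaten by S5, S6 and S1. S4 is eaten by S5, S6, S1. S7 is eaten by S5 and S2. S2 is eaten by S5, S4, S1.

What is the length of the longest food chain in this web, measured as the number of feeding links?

3 links

One longest chain: S7 → S2 → S4 → S6.
It has 4 species and 3 links.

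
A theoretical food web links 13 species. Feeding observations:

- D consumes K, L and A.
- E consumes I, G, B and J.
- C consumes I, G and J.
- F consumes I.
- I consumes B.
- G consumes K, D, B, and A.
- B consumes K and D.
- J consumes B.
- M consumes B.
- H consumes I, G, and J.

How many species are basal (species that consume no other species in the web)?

Basal species (no prey listed): A, L, K.
Count: 3.

3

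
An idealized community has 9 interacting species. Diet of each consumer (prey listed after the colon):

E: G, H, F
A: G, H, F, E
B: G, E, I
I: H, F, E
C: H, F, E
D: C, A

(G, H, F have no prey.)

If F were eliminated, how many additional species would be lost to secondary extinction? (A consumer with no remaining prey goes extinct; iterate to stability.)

Remove F.
Every predator of it retains at least one other prey: E still has G, H; I still has H, E; C still has H, E; A still has G, H, E.
No consumer loses all prey, so no secondary extinctions occur.

0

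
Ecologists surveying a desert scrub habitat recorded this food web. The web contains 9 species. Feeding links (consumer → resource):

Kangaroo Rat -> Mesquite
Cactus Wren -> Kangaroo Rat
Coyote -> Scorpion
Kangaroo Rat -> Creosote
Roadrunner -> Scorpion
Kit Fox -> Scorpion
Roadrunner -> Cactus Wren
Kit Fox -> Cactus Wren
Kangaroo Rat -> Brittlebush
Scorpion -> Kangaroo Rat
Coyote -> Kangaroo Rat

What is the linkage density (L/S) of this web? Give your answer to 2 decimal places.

There are L = 11 links among S = 9 species.
L/S = 11/9 = 1.2222 ≈ 1.22.

L/S = 1.22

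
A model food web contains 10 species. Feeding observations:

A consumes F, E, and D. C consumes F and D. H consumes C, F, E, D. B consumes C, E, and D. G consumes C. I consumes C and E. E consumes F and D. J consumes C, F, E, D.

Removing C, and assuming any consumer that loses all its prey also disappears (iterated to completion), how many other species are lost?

1

Remove C.
Round 1: G (all prey gone) → extinct.
No further losses. Total secondary extinctions: 1.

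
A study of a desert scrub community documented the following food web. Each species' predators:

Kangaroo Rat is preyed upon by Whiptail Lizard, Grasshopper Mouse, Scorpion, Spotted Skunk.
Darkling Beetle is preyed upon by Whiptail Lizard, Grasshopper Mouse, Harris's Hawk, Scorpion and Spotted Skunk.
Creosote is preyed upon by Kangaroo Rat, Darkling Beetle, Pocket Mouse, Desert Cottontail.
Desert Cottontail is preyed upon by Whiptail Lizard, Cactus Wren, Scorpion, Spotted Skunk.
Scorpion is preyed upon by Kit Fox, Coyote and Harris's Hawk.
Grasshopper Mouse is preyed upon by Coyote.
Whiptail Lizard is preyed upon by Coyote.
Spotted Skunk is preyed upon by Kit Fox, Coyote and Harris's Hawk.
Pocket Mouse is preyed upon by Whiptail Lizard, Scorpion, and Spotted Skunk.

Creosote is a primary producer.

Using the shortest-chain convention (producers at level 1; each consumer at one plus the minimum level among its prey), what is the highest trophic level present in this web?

4

Producers (level 1): Creosote.
Following each consumer down to its lowest-level prey: Creosote → Desert Cottontail → Scorpion → Kit Fox (levels 1 through 4).
All prey of Kit Fox (Scorpion 3, Spotted Skunk 3) are at level 3 or above, so Kit Fox is at level 1 + 3 = 4.
Every consumer has at least one prey at level 3 or below, so none exceeds level 4.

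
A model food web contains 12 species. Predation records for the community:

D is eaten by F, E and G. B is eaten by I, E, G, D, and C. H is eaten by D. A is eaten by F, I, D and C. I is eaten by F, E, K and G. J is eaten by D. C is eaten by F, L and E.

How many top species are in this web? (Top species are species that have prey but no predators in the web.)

5

Top species (has prey, but nothing eats it): G, K, E, F, L.
Count: 5.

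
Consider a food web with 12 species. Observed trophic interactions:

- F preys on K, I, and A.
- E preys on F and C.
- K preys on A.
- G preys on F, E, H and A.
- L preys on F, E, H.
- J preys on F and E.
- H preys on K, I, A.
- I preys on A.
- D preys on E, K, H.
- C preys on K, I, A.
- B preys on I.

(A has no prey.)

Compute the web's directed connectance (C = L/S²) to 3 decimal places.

C = 0.181

The web has S = 12 species and L = 26 feeding links.
C = L / S² = 26 / 144 = 0.1806 ≈ 0.181.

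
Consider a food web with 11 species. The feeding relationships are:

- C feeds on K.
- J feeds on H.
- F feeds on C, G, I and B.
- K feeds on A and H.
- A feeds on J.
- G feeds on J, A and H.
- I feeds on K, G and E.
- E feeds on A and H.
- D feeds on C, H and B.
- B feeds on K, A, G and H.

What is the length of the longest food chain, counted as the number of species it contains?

One longest chain: H → J → A → G → B → D.
It has 6 species and 5 links.

6 species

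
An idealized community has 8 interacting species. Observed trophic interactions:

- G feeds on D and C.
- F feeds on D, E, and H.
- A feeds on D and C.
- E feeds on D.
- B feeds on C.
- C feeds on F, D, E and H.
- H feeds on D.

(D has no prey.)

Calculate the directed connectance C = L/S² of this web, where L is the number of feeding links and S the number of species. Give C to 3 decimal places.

The web has S = 8 species and L = 14 feeding links.
C = L / S² = 14 / 64 = 0.2188 ≈ 0.219.

C = 0.219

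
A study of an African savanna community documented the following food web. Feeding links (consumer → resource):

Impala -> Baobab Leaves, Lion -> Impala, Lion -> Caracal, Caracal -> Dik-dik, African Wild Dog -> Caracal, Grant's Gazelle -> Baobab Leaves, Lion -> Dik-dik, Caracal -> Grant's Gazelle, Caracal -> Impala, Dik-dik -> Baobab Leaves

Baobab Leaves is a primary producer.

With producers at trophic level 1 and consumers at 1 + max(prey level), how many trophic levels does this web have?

4

Producers (level 1): Baobab Leaves.
Baobab Leaves → Grant's Gazelle → Caracal → Lion gives Lion level 4.
No species has a prey at level 4, so no species reaches level 5.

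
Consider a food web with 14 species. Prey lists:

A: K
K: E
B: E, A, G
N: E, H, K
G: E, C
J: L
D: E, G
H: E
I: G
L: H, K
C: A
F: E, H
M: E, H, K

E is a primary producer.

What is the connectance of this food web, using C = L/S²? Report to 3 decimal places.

C = 0.117

The web has S = 14 species and L = 23 feeding links.
C = L / S² = 23 / 196 = 0.1173 ≈ 0.117.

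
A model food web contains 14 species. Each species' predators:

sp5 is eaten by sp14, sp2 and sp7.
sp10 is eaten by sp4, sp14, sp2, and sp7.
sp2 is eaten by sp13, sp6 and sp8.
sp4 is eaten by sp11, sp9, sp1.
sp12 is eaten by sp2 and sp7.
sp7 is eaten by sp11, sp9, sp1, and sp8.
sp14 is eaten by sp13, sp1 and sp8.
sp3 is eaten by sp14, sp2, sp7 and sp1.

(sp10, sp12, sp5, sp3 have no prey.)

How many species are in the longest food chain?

3 species

One longest chain: sp10 → sp4 → sp1.
It has 3 species and 2 links.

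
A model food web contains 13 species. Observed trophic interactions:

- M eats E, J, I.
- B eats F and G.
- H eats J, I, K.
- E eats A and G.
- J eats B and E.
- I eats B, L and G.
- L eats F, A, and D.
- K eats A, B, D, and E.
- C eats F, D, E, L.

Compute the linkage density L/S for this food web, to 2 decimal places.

There are L = 26 links among S = 13 species.
L/S = 26/13 = 2.0000 ≈ 2.00.

L/S = 2.00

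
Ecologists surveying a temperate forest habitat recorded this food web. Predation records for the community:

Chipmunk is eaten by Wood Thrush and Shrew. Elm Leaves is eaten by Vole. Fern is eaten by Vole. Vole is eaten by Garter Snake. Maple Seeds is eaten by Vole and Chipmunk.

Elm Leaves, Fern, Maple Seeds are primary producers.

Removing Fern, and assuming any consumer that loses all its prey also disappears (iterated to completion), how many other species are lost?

0

Remove Fern.
Every predator of it retains at least one other prey: Vole still has Elm Leaves, Maple Seeds.
No consumer loses all prey, so no secondary extinctions occur.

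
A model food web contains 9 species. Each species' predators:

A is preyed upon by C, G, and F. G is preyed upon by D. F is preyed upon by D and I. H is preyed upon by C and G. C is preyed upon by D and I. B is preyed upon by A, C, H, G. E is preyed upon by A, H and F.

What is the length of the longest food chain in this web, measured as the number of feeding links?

One longest chain: B → A → F → I.
It has 4 species and 3 links.

3 links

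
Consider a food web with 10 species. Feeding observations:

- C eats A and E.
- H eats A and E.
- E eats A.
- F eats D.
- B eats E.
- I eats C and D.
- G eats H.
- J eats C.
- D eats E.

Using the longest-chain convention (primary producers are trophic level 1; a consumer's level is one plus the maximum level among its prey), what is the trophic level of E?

Trophic level 2

A is a producer → level 1.
E eats A → level 2.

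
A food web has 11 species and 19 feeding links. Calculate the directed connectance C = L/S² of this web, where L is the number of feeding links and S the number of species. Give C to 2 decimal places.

C = 0.16

The web has S = 11 species and L = 19 feeding links.
C = L / S² = 19 / 121 = 0.1570 ≈ 0.16.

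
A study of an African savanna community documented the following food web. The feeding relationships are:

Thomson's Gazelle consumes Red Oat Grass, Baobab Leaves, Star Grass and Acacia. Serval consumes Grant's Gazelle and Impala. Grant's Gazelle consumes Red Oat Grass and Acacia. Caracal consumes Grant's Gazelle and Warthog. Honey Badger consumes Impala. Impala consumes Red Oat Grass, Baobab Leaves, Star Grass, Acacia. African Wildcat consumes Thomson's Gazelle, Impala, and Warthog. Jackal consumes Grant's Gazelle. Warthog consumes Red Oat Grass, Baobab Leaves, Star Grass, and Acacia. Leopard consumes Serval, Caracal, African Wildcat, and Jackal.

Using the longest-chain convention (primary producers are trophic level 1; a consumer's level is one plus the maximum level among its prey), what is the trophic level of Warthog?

Trophic level 2

Acacia is a producer → level 1.
Warthog eats Acacia (level 1); other prey at levels: Baobab Leaves 1, Red Oat Grass 1, Star Grass 1 → level 2.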